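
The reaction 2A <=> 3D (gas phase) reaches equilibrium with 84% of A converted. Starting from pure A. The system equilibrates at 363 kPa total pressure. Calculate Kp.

Let X = conversion of A (basis 1 mol A); extent of reaction ξ = 0.5X.
Moles: n_A = 1 − X; n_D = 1.5X.
Summing: n_T = 1 + 0.5X.
At X = 0.84: n_A = 0.16, n_D = 1.26, n_T = 1.42.
p_i = (n_i/n_T)·P. Kp = p_D^3 / (p_A^2) = 2e+04 kPa.

Kp = 2e+04 kPa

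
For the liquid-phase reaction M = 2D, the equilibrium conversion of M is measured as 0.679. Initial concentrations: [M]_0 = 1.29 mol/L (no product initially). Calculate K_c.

K_c = 7.41 mol/L

Let X = conversion of M.
Concentrations: [M] = 1.29 − 1.29X; [D] = 2.58X.
At X = 0.679: [M] = 0.414, [D] = 1.75.
K_c = [D]^2 / ([M]) = 7.41 mol/L.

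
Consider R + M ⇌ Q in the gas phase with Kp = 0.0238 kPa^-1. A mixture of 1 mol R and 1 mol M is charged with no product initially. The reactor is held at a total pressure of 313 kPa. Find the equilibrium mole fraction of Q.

Take 1 mol R as basis and let X be its fractional conversion, so ξ = X.
Moles: n_R = 1 − X; n_M = 1 − X; n_Q = X.
Total moles n_T = 2 − X.
y_i = n_i/n_T, p_i = y_i·P. Kp = p_Q / (p_R p_M).
This yields a degree-2 equation in X; solving on (0,1), X = 0.656.
Then n_Q = 0.656, n_T = 1.34, so y_Q = 0.488.

y_Q = 0.488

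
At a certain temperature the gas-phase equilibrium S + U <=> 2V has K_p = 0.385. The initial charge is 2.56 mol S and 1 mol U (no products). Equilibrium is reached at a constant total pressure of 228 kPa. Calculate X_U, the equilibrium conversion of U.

Take 1 mol U as basis and let X be its fractional conversion, so ξ = X.
Species balance: n_S = 2.56 − X; n_U = 1 − X; n_V = 2X.
n_T stays at 3.56 (no change in mole number).
Mole fractions y_i = n_i/n_T; K_p = p_V^2 / (p_S p_U) with p_i = y_i·P.
Equating to 0.385 and solving on 0 < X < 1: X = 0.366.

X = 0.366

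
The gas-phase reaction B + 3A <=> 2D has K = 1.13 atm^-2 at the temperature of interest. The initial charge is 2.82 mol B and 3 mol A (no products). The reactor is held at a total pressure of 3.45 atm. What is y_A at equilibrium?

y_A = 0.233

Take 3 mol A as basis and let X be its fractional conversion, so ξ = X.
Mole table: n_B = 2.82 − X; n_A = 3 − 3X; n_D = 2X.
Summing: n_T = 5.82 − 2X.
With p_i = (n_i/n_T)P, K = p_D^2 / (p_B p_A^3).
Setting this equal to 1.13 atm^-2 and taking the physical root (0 < X < 1) gives X = 0.648.
Then n_A = 1.06, n_T = 4.52, so y_A = 0.233.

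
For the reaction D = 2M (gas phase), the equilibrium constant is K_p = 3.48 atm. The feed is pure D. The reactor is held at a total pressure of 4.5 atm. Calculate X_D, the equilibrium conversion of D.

X = 0.403

Take 1 mol D as basis and let X be its fractional conversion, so ξ = X.
Species balance: n_D = 1 − X; n_M = 2X.
Summing: n_T = 1 + X.
With p_i = (n_i/n_T)P, K_p = p_M^2 / (p_D).
Substituting and setting equal to 3.48 atm gives a polynomial in X; the root in (0,1) is X = 0.403.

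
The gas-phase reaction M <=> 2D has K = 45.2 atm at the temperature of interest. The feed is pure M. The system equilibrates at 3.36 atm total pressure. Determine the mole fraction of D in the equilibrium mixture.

Basis: 1 mol M initially; let X = conversion of M. Extent ξ = X.
Mole table: n_M = 1 − X; n_D = 2X.
Summing: n_T = 1 + X.
With p_i = (n_i/n_T)P, K = p_D^2 / (p_M).
Equating to 45.2 atm and solving on 0 < X < 1: X = 0.878.
Then n_D = 1.76, n_T = 1.88, so y_D = 0.935.

y_D = 0.935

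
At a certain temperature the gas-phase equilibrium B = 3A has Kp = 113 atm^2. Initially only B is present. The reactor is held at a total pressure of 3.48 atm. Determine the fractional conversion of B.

X = 0.787

Basis: 1 mol B initially; let X = conversion of B. Extent ξ = X.
Species balance: n_B = 1 − X; n_A = 3X.
n_T = Σnᵢ = 1 + 2X.
With p_i = (n_i/n_T)P, Kp = p_A^3 / (p_B).
Substituting and setting equal to 113 atm^2 gives a polynomial in X; the root in (0,1) is X = 0.787.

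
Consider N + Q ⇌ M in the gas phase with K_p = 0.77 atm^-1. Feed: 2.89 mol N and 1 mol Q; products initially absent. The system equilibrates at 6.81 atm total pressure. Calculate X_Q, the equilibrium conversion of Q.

X = 0.781

Let X = conversion of Q (basis 1 mol Q); extent of reaction ξ = X.
Mole table: n_N = 2.89 − X; n_Q = 1 − X; n_M = X.
Total moles n_T = 3.89 − X.
y_i = n_i/n_T, p_i = y_i·P. K_p = p_M / (p_N p_Q).
Substituting and setting equal to 0.77 atm^-1 gives a polynomial in X; the root in (0,1) is X = 0.781.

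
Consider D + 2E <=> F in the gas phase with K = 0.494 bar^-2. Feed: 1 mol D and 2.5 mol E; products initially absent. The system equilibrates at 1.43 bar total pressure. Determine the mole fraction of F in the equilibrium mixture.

y_F = 0.104

Let X = conversion of D (basis 1 mol D); extent of reaction ξ = X.
Mole table: n_D = 1 − X; n_E = 2.5 − 2X; n_F = X.
n_T = Σnᵢ = 3.5 − 2X.
Mole fractions y_i = n_i/n_T; K = p_F / (p_D p_E^2) with p_i = y_i·P.
Equating to 0.494 bar^-2 and solving on 0 < X < 1: X = 0.302.
Then n_F = 0.302, n_T = 2.9, so y_F = 0.104.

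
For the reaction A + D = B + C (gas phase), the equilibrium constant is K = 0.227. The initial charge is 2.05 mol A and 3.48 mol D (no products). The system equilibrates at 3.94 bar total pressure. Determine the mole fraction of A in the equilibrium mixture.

y_A = 0.217

Let X = conversion of A (basis 2.05 mol A); extent of reaction ξ = 2.05X.
At extent ξ: n_A = 2.05 − 2.05X; n_D = 3.48 − 2.05X; n_B = 2.05X; n_C = 2.05X.
n_T stays at 5.53 (no change in mole number).
With p_i = (n_i/n_T)P, K = p_B p_C / (p_A p_D).
Setting this equal to 0.227 and taking the physical root (0 < X < 1) gives X = 0.413.
Then n_A = 1.2, n_T = 5.53, so y_A = 0.217.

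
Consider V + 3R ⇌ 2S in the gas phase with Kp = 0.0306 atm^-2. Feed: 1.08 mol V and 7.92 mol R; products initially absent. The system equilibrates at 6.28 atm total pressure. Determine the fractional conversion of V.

X = 0.616

Basis: 1.08 mol V initially; let X = conversion of V. Extent ξ = 1.08X.
Mole table: n_V = 1.08 − 1.08X; n_R = 7.92 − 3.24X; n_S = 2.16X.
Summing: n_T = 9 − 2.16X.
Mole fractions y_i = n_i/n_T; Kp = p_S^2 / (p_V p_R^3) with p_i = y_i·P.
Substituting and setting equal to 0.0306 atm^-2 gives a polynomial in X; the root in (0,1) is X = 0.616.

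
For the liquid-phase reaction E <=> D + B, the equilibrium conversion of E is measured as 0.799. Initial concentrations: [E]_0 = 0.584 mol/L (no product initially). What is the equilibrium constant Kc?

Let X = conversion of E.
Concentrations: [E] = 0.584 − 0.584X; [D] = 0.584X; [B] = 0.584X.
At X = 0.799: [E] = 0.117, [D] = 0.467, [B] = 0.467.
Kc = [D] [B] / ([E]) = 1.85 mol/L.

Kc = 1.85 mol/L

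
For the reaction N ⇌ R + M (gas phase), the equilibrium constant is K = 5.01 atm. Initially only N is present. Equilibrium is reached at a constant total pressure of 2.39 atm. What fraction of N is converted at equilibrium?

Let X = conversion of N (basis 1 mol N); extent of reaction ξ = X.
Mole table: n_N = 1 − X; n_R = X; n_M = X.
n_T = Σnᵢ = 1 + X.
Mole fractions y_i = n_i/n_T; K = p_R p_M / (p_N) with p_i = y_i·P.
Setting this equal to 5.01 atm and taking the physical root (0 < X < 1) gives X = 0.823.

X = 0.823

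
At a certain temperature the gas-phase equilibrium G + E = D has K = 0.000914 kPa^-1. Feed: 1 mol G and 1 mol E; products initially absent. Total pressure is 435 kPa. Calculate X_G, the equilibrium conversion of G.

X = 0.154

Basis: 1 mol G initially; let X = conversion of G. Extent ξ = X.
At extent ξ: n_G = 1 − X; n_E = 1 − X; n_D = X.
n_T = Σnᵢ = 2 − X.
y_i = n_i/n_T, p_i = y_i·P. K = p_D / (p_G p_E).
Equating to 0.000914 kPa^-1 and solving on 0 < X < 1: X = 0.154.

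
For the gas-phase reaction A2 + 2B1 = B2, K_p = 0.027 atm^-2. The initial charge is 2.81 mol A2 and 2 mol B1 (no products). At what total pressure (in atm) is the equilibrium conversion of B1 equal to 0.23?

Take 2 mol B1 as basis and let X be its fractional conversion, so ξ = X.
At extent ξ: n_A2 = 2.81 − X; n_B1 = 2 − 2X; n_B2 = X.
Total moles n_T = 4.81 − 2X.
K_p = p_B2 / (p_A2 p_B1^2) with p_i = (n_i/n_T)·P.
At X = 0.23: the mole-fraction product g(X) = Π y_i^ν_i = 0.7113. Since K_p = g(X)·P^{-2}, P = (g/K_p)^(1/2) = (0.7113/0.027)^(1/2) = 5.13 atm.

P = 5.13 atm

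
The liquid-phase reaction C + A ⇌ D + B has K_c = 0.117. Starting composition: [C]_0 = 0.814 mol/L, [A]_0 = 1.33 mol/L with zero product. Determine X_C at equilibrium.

Let X = conversion of C; extent ξ = 0.814·X mol/L.
Concentrations: [C] = 0.814 − 0.814X; [A] = 1.33 − 0.814X; [D] = 0.814X; [B] = 0.814X.
K_c = [D] [B] / ([C] [A]).
Solving K_c = 0.117 for X ∈ (0,1): X = 0.322.

X = 0.322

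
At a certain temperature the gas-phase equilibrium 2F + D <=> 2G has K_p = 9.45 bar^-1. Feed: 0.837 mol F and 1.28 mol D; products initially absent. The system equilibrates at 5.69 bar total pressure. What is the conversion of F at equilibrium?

Take 0.837 mol F as basis and let X be its fractional conversion, so ξ = 0.418X.
At extent ξ: n_F = 0.837 − 0.837X; n_D = 1.28 − 0.418X; n_G = 0.837X.
Total moles n_T = 2.12 − 0.418X.
Mole fractions y_i = n_i/n_T; K_p = p_G^2 / (p_F^2 p_D) with p_i = y_i·P.
Setting this equal to 9.45 bar^-1 and taking the physical root (0 < X < 1) gives X = 0.842.

X = 0.842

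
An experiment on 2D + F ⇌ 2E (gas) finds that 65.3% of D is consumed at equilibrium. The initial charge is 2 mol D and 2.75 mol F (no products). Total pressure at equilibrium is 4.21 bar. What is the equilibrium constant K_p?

K_p = 1.64 bar^-1

Let X = conversion of D (basis 2 mol D); extent of reaction ξ = X.
At extent ξ: n_D = 2 − 2X; n_F = 2.75 − X; n_E = 2X.
n_T = Σnᵢ = 4.75 − X.
At X = 0.653: n_D = 0.694, n_F = 2.1, n_E = 1.31, n_T = 4.1.
p_i = (n_i/n_T)·P. K_p = p_E^2 / (p_D^2 p_F) = 1.64 bar^-1.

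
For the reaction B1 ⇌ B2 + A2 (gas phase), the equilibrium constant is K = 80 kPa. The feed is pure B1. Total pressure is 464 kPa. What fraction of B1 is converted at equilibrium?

Take 1 mol B1 as basis and let X be its fractional conversion, so ξ = X.
Mole table: n_B1 = 1 − X; n_B2 = X; n_A2 = X.
n_T = Σnᵢ = 1 + X.
y_i = n_i/n_T, p_i = y_i·P. K = p_B2 p_A2 / (p_B1).
This yields a degree-2 equation in X; solving on (0,1), X = 0.383.

X = 0.383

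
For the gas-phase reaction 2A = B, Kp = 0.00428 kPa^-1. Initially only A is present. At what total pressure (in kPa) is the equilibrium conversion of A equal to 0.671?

Basis: 1 mol A initially; let X = conversion of A. Extent ξ = 0.5X.
Mole table: n_A = 1 − X; n_B = 0.5X.
Summing: n_T = 1 − 0.5X.
Kp = p_B / (p_A^2) with p_i = (n_i/n_T)·P.
At X = 0.671: the mole-fraction product g(X) = Π y_i^ν_i = 2.06. Since Kp = g(X)·P^{-1}, P = (g/Kp)^(1/1) = (2.06/0.00428)^(1/1) = 481 kPa.

P = 481 kPa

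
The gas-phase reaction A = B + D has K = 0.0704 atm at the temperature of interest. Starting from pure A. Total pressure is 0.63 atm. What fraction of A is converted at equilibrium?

Take 1 mol A as basis and let X be its fractional conversion, so ξ = X.
Moles: n_A = 1 − X; n_B = X; n_D = X.
Summing: n_T = 1 + X.
With p_i = (n_i/n_T)P, K = p_B p_D / (p_A).
Substituting and setting equal to 0.0704 atm gives a polynomial in X; the root in (0,1) is X = 0.317.

X = 0.317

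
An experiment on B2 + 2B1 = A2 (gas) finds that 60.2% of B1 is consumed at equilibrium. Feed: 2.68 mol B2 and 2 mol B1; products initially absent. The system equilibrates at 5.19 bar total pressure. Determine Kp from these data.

Kp = 0.205 bar^-2

Let X = conversion of B1 (basis 2 mol B1); extent of reaction ξ = X.
At extent ξ: n_B2 = 2.68 − X; n_B1 = 2 − 2X; n_A2 = X.
Summing: n_T = 4.68 − 2X.
At X = 0.602: n_B2 = 2.08, n_B1 = 0.796, n_A2 = 0.602, n_T = 3.48.
p_i = (n_i/n_T)·P. Kp = p_A2 / (p_B2 p_B1^2) = 0.205 bar^-2.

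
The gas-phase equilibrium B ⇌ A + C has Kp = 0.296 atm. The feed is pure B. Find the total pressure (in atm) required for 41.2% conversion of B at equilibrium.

Let X = conversion of B (basis 1 mol B); extent of reaction ξ = X.
Species balance: n_B = 1 − X; n_A = X; n_C = X.
Total moles n_T = 1 + X.
Kp = p_A p_C / (p_B) with p_i = (n_i/n_T)·P.
At X = 0.412: the mole-fraction product g(X) = Π y_i^ν_i = 0.2044. Since Kp = g(X)·P^{1}, P = (Kp/g)^(1/1) = (0.296/0.2044)^(1/1) = 1.45 atm.

P = 1.45 atm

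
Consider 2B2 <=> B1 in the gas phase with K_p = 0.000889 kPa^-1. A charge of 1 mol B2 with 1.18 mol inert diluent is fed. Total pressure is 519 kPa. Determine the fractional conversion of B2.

X = 0.252

Basis: 1 mol B2 initially; let X = conversion of B2. Extent ξ = 0.5X.
Species balance: n_B2 = 1 − X; n_B1 = 0.5X; n_I = 1.18 (inert).
Summing: n_T = 2.18 − 0.5X.
Mole fractions y_i = n_i/n_T; K_p = p_B1 / (p_B2^2) with p_i = y_i·P.
This yields a degree-2 equation in X; solving on (0,1), X = 0.252.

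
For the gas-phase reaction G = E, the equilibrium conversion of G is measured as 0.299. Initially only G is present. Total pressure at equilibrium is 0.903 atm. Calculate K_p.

K_p = 0.427

Take 1 mol G as basis and let X be its fractional conversion, so ξ = X.
At extent ξ: n_G = 1 − X; n_E = X.
Since Δν = 0, n_T = 1 throughout.
At X = 0.299: n_G = 0.701, n_E = 0.299, n_T = 1.
p_i = (n_i/n_T)·P. K_p = p_E / (p_G) = 0.427.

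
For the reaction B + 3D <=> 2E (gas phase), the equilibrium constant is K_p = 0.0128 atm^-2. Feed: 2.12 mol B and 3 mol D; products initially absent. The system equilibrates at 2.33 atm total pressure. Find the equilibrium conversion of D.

X = 0.155

Let X = conversion of D (basis 3 mol D); extent of reaction ξ = X.
At extent ξ: n_B = 2.12 − X; n_D = 3 − 3X; n_E = 2X.
Total moles n_T = 5.12 − 2X.
y_i = n_i/n_T, p_i = y_i·P. K_p = p_E^2 / (p_B p_D^3).
Setting this equal to 0.0128 atm^-2 and taking the physical root (0 < X < 1) gives X = 0.155.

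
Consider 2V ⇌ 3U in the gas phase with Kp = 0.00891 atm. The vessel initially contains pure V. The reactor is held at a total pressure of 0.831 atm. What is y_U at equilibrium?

y_U = 0.191

Take 1 mol V as basis and let X be its fractional conversion, so ξ = 0.5X.
Species balance: n_V = 1 − X; n_U = 1.5X.
Summing: n_T = 1 + 0.5X.
Mole fractions y_i = n_i/n_T; Kp = p_U^3 / (p_V^2) with p_i = y_i·P.
Substituting and setting equal to 0.00891 atm gives a polynomial in X; the root in (0,1) is X = 0.136.
Then n_U = 0.204, n_T = 1.07, so y_U = 0.191.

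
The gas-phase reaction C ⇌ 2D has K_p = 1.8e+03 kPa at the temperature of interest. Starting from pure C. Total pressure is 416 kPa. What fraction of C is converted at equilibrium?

X = 0.721

Basis: 1 mol C initially; let X = conversion of C. Extent ξ = X.
Species balance: n_C = 1 − X; n_D = 2X.
n_T = Σnᵢ = 1 + X.
y_i = n_i/n_T, p_i = y_i·P. K_p = p_D^2 / (p_C).
Setting this equal to 1.8e+03 kPa and taking the physical root (0 < X < 1) gives X = 0.721.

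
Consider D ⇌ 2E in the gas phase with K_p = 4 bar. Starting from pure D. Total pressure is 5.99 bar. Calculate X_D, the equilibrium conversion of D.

X = 0.378

Take 1 mol D as basis and let X be its fractional conversion, so ξ = X.
Moles: n_D = 1 − X; n_E = 2X.
Total moles n_T = 1 + X.
With p_i = (n_i/n_T)P, K_p = p_E^2 / (p_D).
Setting this equal to 4 bar and taking the physical root (0 < X < 1) gives X = 0.378.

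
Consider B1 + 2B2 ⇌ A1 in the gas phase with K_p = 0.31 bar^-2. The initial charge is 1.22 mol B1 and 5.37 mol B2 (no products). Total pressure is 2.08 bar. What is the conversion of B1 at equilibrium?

Take 1.22 mol B1 as basis and let X be its fractional conversion, so ξ = 1.22X.
Mole table: n_B1 = 1.22 − 1.22X; n_B2 = 5.37 − 2.44X; n_A1 = 1.22X.
Total moles n_T = 6.59 − 2.44X.
With p_i = (n_i/n_T)P, K_p = p_A1 / (p_B1 p_B2^2).
This yields a degree-3 equation in X; solving on (0,1), X = 0.448.

X = 0.448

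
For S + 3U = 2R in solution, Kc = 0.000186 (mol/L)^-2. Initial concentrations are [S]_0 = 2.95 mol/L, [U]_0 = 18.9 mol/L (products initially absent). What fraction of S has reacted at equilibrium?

X = 0.238

Let X = conversion of S; extent ξ = 2.95·X mol/L.
Concentrations: [S] = 2.95 − 2.95X; [U] = 18.9 − 8.85X; [R] = 5.9X.
Kc = [R]^2 / ([S] [U]^3).
Solving Kc = 0.000186 for X ∈ (0,1): X = 0.238.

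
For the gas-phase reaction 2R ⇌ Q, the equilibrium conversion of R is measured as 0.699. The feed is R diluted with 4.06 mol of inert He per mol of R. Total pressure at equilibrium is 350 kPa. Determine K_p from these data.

Let X = conversion of R (basis 1 mol R); extent of reaction ξ = 0.5X.
Mole table: n_R = 1 − X; n_Q = 0.5X; n_I = 4.06 (inert).
n_T = Σnᵢ = 5.06 − 0.5X.
At X = 0.699: n_R = 0.301, n_Q = 0.349, n_T = 4.71.
p_i = (n_i/n_T)·P. K_p = p_Q / (p_R^2) = 0.0519 kPa^-1.

K_p = 0.0519 kPa^-1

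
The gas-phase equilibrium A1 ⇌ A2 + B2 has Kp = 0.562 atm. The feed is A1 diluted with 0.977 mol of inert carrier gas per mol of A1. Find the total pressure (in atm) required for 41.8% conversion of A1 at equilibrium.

Take 1 mol A1 as basis and let X be its fractional conversion, so ξ = X.
Species balance: n_A1 = 1 − X; n_A2 = X; n_B2 = X; n_I = 0.977 (inert).
Total moles n_T = 1.98 + X.
Kp = p_A2 p_B2 / (p_A1) with p_i = (n_i/n_T)·P.
At X = 0.418: the mole-fraction product g(X) = Π y_i^ν_i = 0.1253. Since Kp = g(X)·P^{1}, P = (Kp/g)^(1/1) = (0.562/0.1253)^(1/1) = 4.48 atm.

P = 4.48 atm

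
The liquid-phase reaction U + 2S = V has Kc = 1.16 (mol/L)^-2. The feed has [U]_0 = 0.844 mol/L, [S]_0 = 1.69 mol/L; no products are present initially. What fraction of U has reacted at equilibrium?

X = 0.476

Let X = conversion of U; extent ξ = 0.844·X mol/L.
Concentrations: [U] = 0.844 − 0.844X; [S] = 1.69 − 1.69X; [V] = 0.844X.
Kc = [V] / ([U] [S]^2).
This equals 1.16 at X = 0.476 (the root in 0 < X < 1).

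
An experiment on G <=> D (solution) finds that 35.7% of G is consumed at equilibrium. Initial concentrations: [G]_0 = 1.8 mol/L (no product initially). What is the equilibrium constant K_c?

K_c = 0.555

Let X = conversion of G.
Concentrations: [G] = 1.8 − 1.8X; [D] = 1.8X.
At X = 0.357: [G] = 1.16, [D] = 0.643.
K_c = [D] / ([G]) = 0.555.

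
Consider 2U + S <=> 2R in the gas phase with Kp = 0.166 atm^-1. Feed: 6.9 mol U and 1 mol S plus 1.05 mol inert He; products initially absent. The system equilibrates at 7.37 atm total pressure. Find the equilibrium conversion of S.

Basis: 1 mol S initially; let X = conversion of S. Extent ξ = X.
Mole table: n_U = 6.9 − 2X; n_S = 1 − X; n_R = 2X; n_I = 1.05 (inert).
Summing: n_T = 8.95 − X.
y_i = n_i/n_T, p_i = y_i·P. Kp = p_R^2 / (p_U^2 p_S).
This yields a degree-3 equation in X; solving on (0,1), X = 0.643.

X = 0.643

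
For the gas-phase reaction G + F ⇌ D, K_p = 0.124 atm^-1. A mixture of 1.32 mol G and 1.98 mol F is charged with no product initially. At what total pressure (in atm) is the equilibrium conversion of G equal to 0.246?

Let X = conversion of G (basis 1.32 mol G); extent of reaction ξ = 1.32X.
At extent ξ: n_G = 1.32 − 1.32X; n_F = 1.98 − 1.32X; n_D = 1.32X.
Total moles n_T = 3.3 − 1.32X.
K_p = p_D / (p_G p_F) with p_i = (n_i/n_T)·P.
At X = 0.246: the mole-fraction product g(X) = Π y_i^ν_i = 0.5864. Since K_p = g(X)·P^{-1}, P = (g/K_p)^(1/1) = (0.5864/0.124)^(1/1) = 4.73 atm.

P = 4.73 atm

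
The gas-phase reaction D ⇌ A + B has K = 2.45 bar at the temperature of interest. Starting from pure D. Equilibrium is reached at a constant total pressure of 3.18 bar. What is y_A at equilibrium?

y_A = 0.397

Let X = conversion of D (basis 1 mol D); extent of reaction ξ = X.
Moles: n_D = 1 − X; n_A = X; n_B = X.
Summing: n_T = 1 + X.
With p_i = (n_i/n_T)P, K = p_A p_B / (p_D).
This yields a degree-2 equation in X; solving on (0,1), X = 0.660.
Then n_A = 0.66, n_T = 1.66, so y_A = 0.397.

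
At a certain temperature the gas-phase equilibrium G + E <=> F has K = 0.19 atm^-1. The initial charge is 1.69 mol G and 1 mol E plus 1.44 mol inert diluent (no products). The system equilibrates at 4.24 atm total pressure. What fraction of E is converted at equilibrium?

Take 1 mol E as basis and let X be its fractional conversion, so ξ = X.
Moles: n_G = 1.69 − X; n_E = 1 − X; n_F = X; n_I = 1.44 (inert).
n_T = Σnᵢ = 4.13 − X.
With p_i = (n_i/n_T)P, K = p_F / (p_G p_E).
Equating to 0.19 atm^-1 and solving on 0 < X < 1: X = 0.232.

X = 0.232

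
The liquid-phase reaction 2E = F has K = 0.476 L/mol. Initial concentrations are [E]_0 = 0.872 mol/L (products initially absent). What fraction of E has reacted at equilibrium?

X = 0.350

Let X = conversion of E; extent ξ = 0.872X/2 mol/L.
Concentrations: [E] = 0.872 − 0.872X; [F] = 0.436X.
K = [F] / ([E]^2).
This equals 0.476 at X = 0.350 (the root in 0 < X < 1).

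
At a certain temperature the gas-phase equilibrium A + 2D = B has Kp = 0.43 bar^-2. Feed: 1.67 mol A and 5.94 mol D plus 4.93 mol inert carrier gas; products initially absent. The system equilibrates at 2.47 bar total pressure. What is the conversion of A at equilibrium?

Let X = conversion of A (basis 1.67 mol A); extent of reaction ξ = 1.67X.
At extent ξ: n_A = 1.67 − 1.67X; n_D = 5.94 − 3.34X; n_B = 1.67X; n_I = 4.93 (inert).
Summing: n_T = 12.5 − 3.34X.
Mole fractions y_i = n_i/n_T; Kp = p_B / (p_A p_D^2) with p_i = y_i·P.
Substituting and setting equal to 0.43 bar^-2 gives a polynomial in X; the root in (0,1) is X = 0.321.

X = 0.321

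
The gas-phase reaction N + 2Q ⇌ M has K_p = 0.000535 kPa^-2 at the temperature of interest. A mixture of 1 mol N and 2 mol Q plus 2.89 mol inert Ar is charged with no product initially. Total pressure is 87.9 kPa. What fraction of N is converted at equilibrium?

Let X = conversion of N (basis 1 mol N); extent of reaction ξ = X.
Mole table: n_N = 1 − X; n_Q = 2 − 2X; n_M = X; n_I = 2.89 (inert).
Total moles n_T = 5.89 − 2X.
y_i = n_i/n_T, p_i = y_i·P. K_p = p_M / (p_N p_Q^2).
This yields a degree-3 equation in X; solving on (0,1), X = 0.244.

X = 0.244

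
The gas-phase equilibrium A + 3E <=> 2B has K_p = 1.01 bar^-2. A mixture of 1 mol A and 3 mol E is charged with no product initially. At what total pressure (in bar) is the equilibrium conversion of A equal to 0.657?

P = 5.74 bar

Basis: 1 mol A initially; let X = conversion of A. Extent ξ = X.
Moles: n_A = 1 − X; n_E = 3 − 3X; n_B = 2X.
Summing: n_T = 4 − 2X.
K_p = p_B^2 / (p_A p_E^3) with p_i = (n_i/n_T)·P.
At X = 0.657: the mole-fraction product g(X) = Π y_i^ν_i = 33.33. Since K_p = g(X)·P^{-2}, P = (g/K_p)^(1/2) = (33.33/1.01)^(1/2) = 5.74 bar.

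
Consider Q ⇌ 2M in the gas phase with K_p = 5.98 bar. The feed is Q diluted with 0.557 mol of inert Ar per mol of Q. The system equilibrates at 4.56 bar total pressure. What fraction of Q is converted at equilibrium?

Basis: 1 mol Q initially; let X = conversion of Q. Extent ξ = X.
Mole table: n_Q = 1 − X; n_M = 2X; n_I = 0.557 (inert).
Total moles n_T = 1.56 + X.
With p_i = (n_i/n_T)P, K_p = p_M^2 / (p_Q).
Setting this equal to 5.98 bar and taking the physical root (0 < X < 1) gives X = 0.555.

X = 0.555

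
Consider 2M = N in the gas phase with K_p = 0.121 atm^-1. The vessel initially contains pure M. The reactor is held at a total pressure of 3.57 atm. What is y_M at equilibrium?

y_M = 0.754

Let X = conversion of M (basis 1 mol M); extent of reaction ξ = 0.5X.
Moles: n_M = 1 − X; n_N = 0.5X.
Total moles n_T = 1 − 0.5X.
With p_i = (n_i/n_T)P, K_p = p_N / (p_M^2).
Equating to 0.121 atm^-1 and solving on 0 < X < 1: X = 0.395.
Then n_M = 0.605, n_T = 0.803, so y_M = 0.754.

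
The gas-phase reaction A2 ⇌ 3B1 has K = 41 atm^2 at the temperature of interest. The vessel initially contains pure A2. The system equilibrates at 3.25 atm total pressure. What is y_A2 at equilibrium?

y_A2 = 0.155

Let X = conversion of A2 (basis 1 mol A2); extent of reaction ξ = X.
Species balance: n_A2 = 1 − X; n_B1 = 3X.
Summing: n_T = 1 + 2X.
Mole fractions y_i = n_i/n_T; K = p_B1^3 / (p_A2) with p_i = y_i·P.
Equating to 41 atm^2 and solving on 0 < X < 1: X = 0.645.
Then n_A2 = 0.355, n_T = 2.29, so y_A2 = 0.155.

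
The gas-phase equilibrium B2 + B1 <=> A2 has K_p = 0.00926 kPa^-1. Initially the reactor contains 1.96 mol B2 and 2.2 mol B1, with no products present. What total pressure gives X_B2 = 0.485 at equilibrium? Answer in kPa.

Let X = conversion of B2 (basis 1.96 mol B2); extent of reaction ξ = 1.96X.
Species balance: n_B2 = 1.96 − 1.96X; n_B1 = 2.2 − 1.96X; n_A2 = 1.96X.
Summing: n_T = 4.16 − 1.96X.
K_p = p_A2 / (p_B2 p_B1) with p_i = (n_i/n_T)·P.
At X = 0.485: the mole-fraction product g(X) = Π y_i^ν_i = 2.419. Since K_p = g(X)·P^{-1}, P = (g/K_p)^(1/1) = (2.419/0.00926)^(1/1) = 261 kPa.

P = 261 kPa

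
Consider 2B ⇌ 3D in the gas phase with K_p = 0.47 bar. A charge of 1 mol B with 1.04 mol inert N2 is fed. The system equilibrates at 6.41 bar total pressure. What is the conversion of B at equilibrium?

Basis: 1 mol B initially; let X = conversion of B. Extent ξ = 0.5X.
Species balance: n_B = 1 − X; n_D = 1.5X; n_I = 1.04 (inert).
Summing: n_T = 2.04 + 0.5X.
y_i = n_i/n_T, p_i = y_i·P. K_p = p_D^3 / (p_B^2).
Substituting and setting equal to 0.47 bar gives a polynomial in X; the root in (0,1) is X = 0.289.

X = 0.289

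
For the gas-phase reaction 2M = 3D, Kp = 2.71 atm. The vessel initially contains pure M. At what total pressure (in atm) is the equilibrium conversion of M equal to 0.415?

Take 1 mol M as basis and let X be its fractional conversion, so ξ = 0.5X.
Species balance: n_M = 1 − X; n_D = 1.5X.
Summing: n_T = 1 + 0.5X.
Kp = p_D^3 / (p_M^2) with p_i = (n_i/n_T)·P.
At X = 0.415: the mole-fraction product g(X) = Π y_i^ν_i = 0.5837. Since Kp = g(X)·P^{1}, P = (Kp/g)^(1/1) = (2.71/0.5837)^(1/1) = 4.64 atm.

P = 4.64 atm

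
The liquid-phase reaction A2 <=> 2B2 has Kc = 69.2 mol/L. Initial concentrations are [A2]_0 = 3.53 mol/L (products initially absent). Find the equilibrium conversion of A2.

X = 0.852

Let X = conversion of A2; extent ξ = 3.53·X mol/L.
Concentrations: [A2] = 3.53 − 3.53X; [B2] = 7.06X.
Kc = [B2]^2 / ([A2]).
Setting equal to 69.2 and solving for X on (0,1) gives X = 0.852.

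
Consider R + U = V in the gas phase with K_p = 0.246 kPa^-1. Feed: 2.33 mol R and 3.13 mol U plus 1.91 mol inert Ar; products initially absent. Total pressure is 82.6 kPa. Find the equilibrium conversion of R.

X = 0.820

Basis: 2.33 mol R initially; let X = conversion of R. Extent ξ = 2.33X.
At extent ξ: n_R = 2.33 − 2.33X; n_U = 3.13 − 2.33X; n_V = 2.33X; n_I = 1.91 (inert).
n_T = Σnᵢ = 7.37 − 2.33X.
y_i = n_i/n_T, p_i = y_i·P. K_p = p_V / (p_R p_U).
Equating to 0.246 kPa^-1 and solving on 0 < X < 1: X = 0.820.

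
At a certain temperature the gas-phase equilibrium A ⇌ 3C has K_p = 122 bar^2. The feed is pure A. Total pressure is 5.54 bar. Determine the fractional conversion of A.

X = 0.649

Let X = conversion of A (basis 1 mol A); extent of reaction ξ = X.
At extent ξ: n_A = 1 − X; n_C = 3X.
Total moles n_T = 1 + 2X.
With p_i = (n_i/n_T)P, K_p = p_C^3 / (p_A).
This yields a degree-3 equation in X; solving on (0,1), X = 0.649.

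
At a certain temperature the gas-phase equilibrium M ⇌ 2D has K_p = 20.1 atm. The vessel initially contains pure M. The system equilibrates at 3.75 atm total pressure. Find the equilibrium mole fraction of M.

Let X = conversion of M (basis 1 mol M); extent of reaction ξ = X.
Species balance: n_M = 1 − X; n_D = 2X.
n_T = Σnᵢ = 1 + X.
With p_i = (n_i/n_T)P, K_p = p_D^2 / (p_M).
This yields a degree-2 equation in X; solving on (0,1), X = 0.757.
Then n_M = 0.243, n_T = 1.76, so y_M = 0.138.

y_M = 0.138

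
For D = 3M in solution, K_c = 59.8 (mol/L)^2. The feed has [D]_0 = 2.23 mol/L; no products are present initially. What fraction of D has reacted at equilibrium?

X = 0.574

Let X = conversion of D; extent ξ = 2.23·X mol/L.
Concentrations: [D] = 2.23 − 2.23X; [M] = 6.69X.
K_c = [M]^3 / ([D]).
This equals 59.8 at X = 0.574 (the root in 0 < X < 1).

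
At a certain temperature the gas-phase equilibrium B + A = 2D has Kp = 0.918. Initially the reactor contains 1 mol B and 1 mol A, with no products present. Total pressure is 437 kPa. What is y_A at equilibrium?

Let X = conversion of B (basis 1 mol B); extent of reaction ξ = X.
At extent ξ: n_B = 1 − X; n_A = 1 − X; n_D = 2X.
Total moles n_T = 2 (Δν = 0, constant).
y_i = n_i/n_T, p_i = y_i·P. Kp = p_D^2 / (p_B p_A).
Equating to 0.918 and solving on 0 < X < 1: X = 0.324.
Then n_A = 0.676, n_T = 2, so y_A = 0.338.

y_A = 0.338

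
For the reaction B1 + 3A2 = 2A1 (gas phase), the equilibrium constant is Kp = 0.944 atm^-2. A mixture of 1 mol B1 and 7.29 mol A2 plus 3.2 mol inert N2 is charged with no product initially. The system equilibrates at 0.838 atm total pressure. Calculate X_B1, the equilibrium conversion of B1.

Let X = conversion of B1 (basis 1 mol B1); extent of reaction ξ = X.
Mole table: n_B1 = 1 − X; n_A2 = 7.29 − 3X; n_A1 = 2X; n_I = 3.2 (inert).
n_T = Σnᵢ = 11.5 − 2X.
With p_i = (n_i/n_T)P, Kp = p_A1^2 / (p_B1 p_A2^3).
Substituting and setting equal to 0.944 atm^-2 gives a polynomial in X; the root in (0,1) is X = 0.427.

X = 0.427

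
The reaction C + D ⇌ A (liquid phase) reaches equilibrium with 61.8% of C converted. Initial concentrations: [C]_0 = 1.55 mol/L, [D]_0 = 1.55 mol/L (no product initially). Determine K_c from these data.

Let X = conversion of C.
Concentrations: [C] = 1.55 − 1.55X; [D] = 1.55 − 1.55X; [A] = 1.55X.
At X = 0.618: [C] = 0.592, [D] = 0.592, [A] = 0.958.
K_c = [A] / ([C] [D]) = 2.73 L/mol.

K_c = 2.73 L/mol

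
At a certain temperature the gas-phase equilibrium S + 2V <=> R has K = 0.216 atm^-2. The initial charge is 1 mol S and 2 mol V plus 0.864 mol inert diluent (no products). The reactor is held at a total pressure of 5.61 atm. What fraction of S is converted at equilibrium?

X = 0.471

Let X = conversion of S (basis 1 mol S); extent of reaction ξ = X.
At extent ξ: n_S = 1 − X; n_V = 2 − 2X; n_R = X; n_I = 0.864 (inert).
n_T = Σnᵢ = 3.86 − 2X.
With p_i = (n_i/n_T)P, K = p_R / (p_S p_V^2).
Setting this equal to 0.216 atm^-2 and taking the physical root (0 < X < 1) gives X = 0.471.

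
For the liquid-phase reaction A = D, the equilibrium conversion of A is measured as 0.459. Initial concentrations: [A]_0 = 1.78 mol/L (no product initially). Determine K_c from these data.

Let X = conversion of A.
Concentrations: [A] = 1.78 − 1.78X; [D] = 1.78X.
At X = 0.459: [A] = 0.963, [D] = 0.817.
K_c = [D] / ([A]) = 0.848.

K_c = 0.848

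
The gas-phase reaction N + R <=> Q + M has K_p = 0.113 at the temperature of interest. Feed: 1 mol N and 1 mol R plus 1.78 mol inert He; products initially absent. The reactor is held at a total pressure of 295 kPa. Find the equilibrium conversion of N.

X = 0.252

Basis: 1 mol N initially; let X = conversion of N. Extent ξ = X.
Moles: n_N = 1 − X; n_R = 1 − X; n_Q = X; n_M = X; n_I = 1.78 (inert).
Total moles n_T = 3.78 (Δν = 0, constant).
With p_i = (n_i/n_T)P, K_p = p_Q p_M / (p_N p_R).
Equating to 0.113 and solving on 0 < X < 1: X = 0.252.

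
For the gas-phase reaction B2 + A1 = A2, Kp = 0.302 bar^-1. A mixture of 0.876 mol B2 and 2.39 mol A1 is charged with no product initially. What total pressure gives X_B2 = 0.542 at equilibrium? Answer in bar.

P = 5.71 bar

Let X = conversion of B2 (basis 0.876 mol B2); extent of reaction ξ = 0.876X.
Species balance: n_B2 = 0.876 − 0.876X; n_A1 = 2.39 − 0.876X; n_A2 = 0.876X.
n_T = Σnᵢ = 3.27 − 0.876X.
Kp = p_A2 / (p_B2 p_A1) with p_i = (n_i/n_T)·P.
At X = 0.542: the mole-fraction product g(X) = Π y_i^ν_i = 1.725. Since Kp = g(X)·P^{-1}, P = (g/Kp)^(1/1) = (1.725/0.302)^(1/1) = 5.71 bar.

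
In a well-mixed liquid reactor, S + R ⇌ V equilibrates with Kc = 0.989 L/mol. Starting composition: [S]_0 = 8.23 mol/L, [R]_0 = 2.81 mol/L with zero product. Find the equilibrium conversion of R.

Let X = conversion of R; extent ξ = 2.81·X mol/L.
Concentrations: [S] = 8.23 − 2.81X; [R] = 2.81 − 2.81X; [V] = 2.81X.
Kc = [V] / ([S] [R]).
Equating to 0.989 L/mol: the physical root is X = 0.852.

X = 0.852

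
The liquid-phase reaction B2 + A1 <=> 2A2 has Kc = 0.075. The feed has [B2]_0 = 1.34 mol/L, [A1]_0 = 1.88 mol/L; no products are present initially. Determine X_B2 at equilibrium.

Let X = conversion of B2; extent ξ = 1.34·X mol/L.
Concentrations: [B2] = 1.34 − 1.34X; [A1] = 1.88 − 1.34X; [A2] = 2.68X.
Kc = [A2]^2 / ([B2] [A1]).
Setting equal to 0.075 and solving for X on (0,1) gives X = 0.142.

X = 0.142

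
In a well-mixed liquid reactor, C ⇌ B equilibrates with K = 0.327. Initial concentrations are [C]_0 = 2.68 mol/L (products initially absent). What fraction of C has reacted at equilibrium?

Let X = conversion of C; extent ξ = 2.68·X mol/L.
Concentrations: [C] = 2.68 − 2.68X; [B] = 2.68X.
K = [B] / ([C]).
Solving K = 0.327 for X ∈ (0,1): X = 0.246.

X = 0.246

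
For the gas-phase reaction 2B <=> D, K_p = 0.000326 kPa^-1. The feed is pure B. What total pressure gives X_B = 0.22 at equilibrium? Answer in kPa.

P = 494 kPa

Basis: 1 mol B initially; let X = conversion of B. Extent ξ = 0.5X.
At extent ξ: n_B = 1 − X; n_D = 0.5X.
Total moles n_T = 1 − 0.5X.
K_p = p_D / (p_B^2) with p_i = (n_i/n_T)·P.
At X = 0.22: the mole-fraction product g(X) = Π y_i^ν_i = 0.1609. Since K_p = g(X)·P^{-1}, P = (g/K_p)^(1/1) = (0.1609/0.000326)^(1/1) = 494 kPa.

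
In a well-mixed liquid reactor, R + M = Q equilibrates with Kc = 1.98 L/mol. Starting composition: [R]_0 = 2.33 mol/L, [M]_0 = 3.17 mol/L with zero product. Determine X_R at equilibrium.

X = 0.741

Let X = conversion of R; extent ξ = 2.33·X mol/L.
Concentrations: [R] = 2.33 − 2.33X; [M] = 3.17 − 2.33X; [Q] = 2.33X.
Kc = [Q] / ([R] [M]).
Setting equal to 1.98 and solving for X on (0,1) gives X = 0.741.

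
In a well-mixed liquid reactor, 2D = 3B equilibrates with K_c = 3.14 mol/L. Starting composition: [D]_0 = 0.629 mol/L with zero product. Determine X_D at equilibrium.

Let X = conversion of D; extent ξ = 0.629X/2 mol/L.
Concentrations: [D] = 0.629 − 0.629X; [B] = 0.944X.
K_c = [B]^3 / ([D]^2).
Equating to 3.14 mol/L: the physical root is X = 0.609.

X = 0.609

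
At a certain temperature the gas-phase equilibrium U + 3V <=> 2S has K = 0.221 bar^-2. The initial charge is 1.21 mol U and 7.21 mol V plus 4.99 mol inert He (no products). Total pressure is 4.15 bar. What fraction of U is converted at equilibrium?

X = 0.567

Basis: 1.21 mol U initially; let X = conversion of U. Extent ξ = 1.21X.
At extent ξ: n_U = 1.21 − 1.21X; n_V = 7.21 − 3.63X; n_S = 2.42X; n_I = 4.99 (inert).
Total moles n_T = 13.4 − 2.42X.
y_i = n_i/n_T, p_i = y_i·P. K = p_S^2 / (p_U p_V^3).
Equating to 0.221 bar^-2 and solving on 0 < X < 1: X = 0.567.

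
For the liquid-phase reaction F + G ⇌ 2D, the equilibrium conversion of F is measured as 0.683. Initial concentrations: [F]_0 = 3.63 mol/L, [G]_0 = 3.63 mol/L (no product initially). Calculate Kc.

Kc = 18.6

Let X = conversion of F.
Concentrations: [F] = 3.63 − 3.63X; [G] = 3.63 − 3.63X; [D] = 7.26X.
At X = 0.683: [F] = 1.15, [G] = 1.15, [D] = 4.96.
Kc = [D]^2 / ([F] [G]) = 18.6.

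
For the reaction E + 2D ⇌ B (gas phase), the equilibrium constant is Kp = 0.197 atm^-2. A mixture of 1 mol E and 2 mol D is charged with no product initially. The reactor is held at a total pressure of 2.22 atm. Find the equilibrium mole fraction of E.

y_E = 0.299

Take 1 mol E as basis and let X be its fractional conversion, so ξ = X.
Moles: n_E = 1 − X; n_D = 2 − 2X; n_B = X.
Summing: n_T = 3 − 2X.
y_i = n_i/n_T, p_i = y_i·P. Kp = p_B / (p_E p_D^2).
Equating to 0.197 atm^-2 and solving on 0 < X < 1: X = 0.257.
Then n_E = 0.743, n_T = 2.49, so y_E = 0.299.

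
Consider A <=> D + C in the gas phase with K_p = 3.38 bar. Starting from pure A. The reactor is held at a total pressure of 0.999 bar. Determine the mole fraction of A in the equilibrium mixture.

y_A = 0.065

Basis: 1 mol A initially; let X = conversion of A. Extent ξ = X.
Mole table: n_A = 1 − X; n_D = X; n_C = X.
Total moles n_T = 1 + X.
Mole fractions y_i = n_i/n_T; K_p = p_D p_C / (p_A) with p_i = y_i·P.
Setting this equal to 3.38 bar and taking the physical root (0 < X < 1) gives X = 0.879.
Then n_A = 0.121, n_T = 1.88, so y_A = 0.065.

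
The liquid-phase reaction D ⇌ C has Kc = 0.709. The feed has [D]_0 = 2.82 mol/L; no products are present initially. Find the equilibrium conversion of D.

Let X = conversion of D; extent ξ = 2.82·X mol/L.
Concentrations: [D] = 2.82 − 2.82X; [C] = 2.82X.
Kc = [C] / ([D]).
Setting equal to 0.709 and solving for X on (0,1) gives X = 0.415.

X = 0.415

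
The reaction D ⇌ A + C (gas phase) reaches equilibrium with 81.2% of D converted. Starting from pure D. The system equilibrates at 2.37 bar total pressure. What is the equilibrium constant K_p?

Let X = conversion of D (basis 1 mol D); extent of reaction ξ = X.
Moles: n_D = 1 − X; n_A = X; n_C = X.
Total moles n_T = 1 + X.
At X = 0.812: n_D = 0.188, n_A = 0.812, n_C = 0.812, n_T = 1.81.
p_i = (n_i/n_T)·P. K_p = p_A p_C / (p_D) = 4.59 bar.

K_p = 4.59 bar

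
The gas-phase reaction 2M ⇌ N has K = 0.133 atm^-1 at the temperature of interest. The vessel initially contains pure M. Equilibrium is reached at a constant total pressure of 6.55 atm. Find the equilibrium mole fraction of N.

y_N = 0.358

Take 1 mol M as basis and let X be its fractional conversion, so ξ = 0.5X.
Moles: n_M = 1 − X; n_N = 0.5X.
n_T = Σnᵢ = 1 − 0.5X.
Mole fractions y_i = n_i/n_T; K = p_N / (p_M^2) with p_i = y_i·P.
Equating to 0.133 atm^-1 and solving on 0 < X < 1: X = 0.528.
Then n_N = 0.264, n_T = 0.736, so y_N = 0.358.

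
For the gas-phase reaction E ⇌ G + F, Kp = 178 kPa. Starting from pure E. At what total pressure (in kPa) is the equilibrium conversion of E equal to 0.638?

P = 259 kPa

Take 1 mol E as basis and let X be its fractional conversion, so ξ = X.
Mole table: n_E = 1 − X; n_G = X; n_F = X.
n_T = Σnᵢ = 1 + X.
Kp = p_G p_F / (p_E) with p_i = (n_i/n_T)·P.
At X = 0.638: the mole-fraction product g(X) = Π y_i^ν_i = 0.6865. Since Kp = g(X)·P^{1}, P = (Kp/g)^(1/1) = (178/0.6865)^(1/1) = 259 kPa.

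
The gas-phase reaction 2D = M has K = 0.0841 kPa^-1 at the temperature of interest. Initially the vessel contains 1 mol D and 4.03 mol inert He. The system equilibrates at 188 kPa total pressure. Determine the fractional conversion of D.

X = 0.682

Let X = conversion of D (basis 1 mol D); extent of reaction ξ = 0.5X.
At extent ξ: n_D = 1 − X; n_M = 0.5X; n_I = 4.03 (inert).
Summing: n_T = 5.03 − 0.5X.
With p_i = (n_i/n_T)P, K = p_M / (p_D^2).
Setting this equal to 0.0841 kPa^-1 and taking the physical root (0 < X < 1) gives X = 0.682.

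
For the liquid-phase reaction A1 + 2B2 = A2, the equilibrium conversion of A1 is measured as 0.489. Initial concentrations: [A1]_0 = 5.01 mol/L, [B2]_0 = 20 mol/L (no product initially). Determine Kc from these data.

Let X = conversion of A1.
Concentrations: [A1] = 5.01 − 5.01X; [B2] = 20 − 10X; [A2] = 5.01X.
At X = 0.489: [A1] = 2.56, [B2] = 15.1, [A2] = 2.45.
Kc = [A2] / ([A1] [B2]^2) = 0.0042 (mol/L)^-2.

Kc = 0.0042 (mol/L)^-2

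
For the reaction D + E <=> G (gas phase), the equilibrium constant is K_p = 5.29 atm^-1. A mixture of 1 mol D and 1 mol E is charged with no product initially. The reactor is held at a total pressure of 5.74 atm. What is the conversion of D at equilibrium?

X = 0.821

Take 1 mol D as basis and let X be its fractional conversion, so ξ = X.
At extent ξ: n_D = 1 − X; n_E = 1 − X; n_G = X.
n_T = Σnᵢ = 2 − X.
y_i = n_i/n_T, p_i = y_i·P. K_p = p_G / (p_D p_E).
This yields a degree-2 equation in X; solving on (0,1), X = 0.821.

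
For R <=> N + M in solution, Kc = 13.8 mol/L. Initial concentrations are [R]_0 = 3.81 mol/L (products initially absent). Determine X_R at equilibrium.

X = 0.816

Let X = conversion of R; extent ξ = 3.81·X mol/L.
Concentrations: [R] = 3.81 − 3.81X; [N] = 3.81X; [M] = 3.81X.
Kc = [N] [M] / ([R]).
Equating to 13.8 mol/L: the physical root is X = 0.816.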